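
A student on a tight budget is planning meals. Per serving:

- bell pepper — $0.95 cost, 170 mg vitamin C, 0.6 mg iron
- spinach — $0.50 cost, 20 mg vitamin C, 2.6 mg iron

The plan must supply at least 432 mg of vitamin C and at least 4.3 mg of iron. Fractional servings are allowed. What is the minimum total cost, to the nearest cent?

For a min-cost LP with two ≥-constraints, a basic feasible solution has at most two positive variables.
bell pepper only: max(432/170, 4.3/0.6) = 7.167 servings → $6.81.
spinach only: max(432/20, 4.3/2.6) = 21.6 servings → $10.80.
bell pepper + spinach with both tight: 2.412 servings and 1.097 servings → $2.84.
So the least-cost plan costs $2.84.

$2.84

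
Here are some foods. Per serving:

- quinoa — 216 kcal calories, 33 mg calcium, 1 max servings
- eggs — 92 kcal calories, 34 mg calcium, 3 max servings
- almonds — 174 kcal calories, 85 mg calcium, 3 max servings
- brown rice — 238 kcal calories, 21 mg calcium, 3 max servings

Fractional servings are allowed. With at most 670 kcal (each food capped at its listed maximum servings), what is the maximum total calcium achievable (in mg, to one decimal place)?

309.7 mg

Calcium per kcal: almonds 0.4885, eggs 0.3696, quinoa 0.1528, brown rice 0.08824.
Take 3 servings of almonds: uses 522 kcal, +255.0 mg calcium (running total 255.0 mg).
Take 1.609 servings of eggs: uses 148 kcal, +54.7 mg calcium (running total 309.7 mg).
Greedy by best ratio exhausts the calories allowance optimally: 309.7 mg.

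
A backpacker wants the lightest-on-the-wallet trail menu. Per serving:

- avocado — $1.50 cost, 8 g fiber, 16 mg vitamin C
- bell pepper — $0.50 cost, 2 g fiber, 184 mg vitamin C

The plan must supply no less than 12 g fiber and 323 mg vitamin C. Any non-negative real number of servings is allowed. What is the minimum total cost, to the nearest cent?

This is a tiny linear program; its minimum lies at a vertex of the feasible set. List the vertices and price them.
avocado only: max(12/8, 323/16) = 20.19 servings → $30.28.
bell pepper only: max(12/2, 323/184) = 6 servings → $3.00.
avocado + bell pepper with both tight: 1.085 servings and 1.661 servings → $2.46.
The minimum over all feasible corners is $2.46.

$2.46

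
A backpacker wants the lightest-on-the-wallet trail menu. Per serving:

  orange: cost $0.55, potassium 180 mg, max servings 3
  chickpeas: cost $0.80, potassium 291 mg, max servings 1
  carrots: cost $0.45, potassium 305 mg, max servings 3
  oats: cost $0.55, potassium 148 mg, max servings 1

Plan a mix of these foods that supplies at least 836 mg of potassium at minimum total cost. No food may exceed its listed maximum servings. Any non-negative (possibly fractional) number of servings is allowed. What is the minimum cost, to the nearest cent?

$1.23

Cost per mg of potassium: carrots $0.0015, chickpeas $0.0027, orange $0.0031, oats $0.0037.
Take 2.741 servings of carrots: +836.0 mg potassium for $1.23 (total $1.23, still need 0.0 mg).
Filling from the cheapest source first is optimal under one linear minimum: $1.23.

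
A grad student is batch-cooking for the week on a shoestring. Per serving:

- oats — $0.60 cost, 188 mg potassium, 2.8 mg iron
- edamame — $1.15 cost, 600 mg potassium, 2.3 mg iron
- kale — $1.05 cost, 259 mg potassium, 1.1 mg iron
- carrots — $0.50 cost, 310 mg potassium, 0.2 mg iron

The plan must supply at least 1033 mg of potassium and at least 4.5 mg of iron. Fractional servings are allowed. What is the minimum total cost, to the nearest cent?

An LP optimum is at a vertex; with two nutrient constraints at most two foods are used. Check each candidate.
oats only: max(1033/188, 4.5/2.8) = 5.495 servings → $3.30.
edamame only: max(1033/600, 4.5/2.3) = 1.957 servings → $2.25.
kale only: max(1033/259, 4.5/1.1) = 4.091 servings → $4.30.
carrots only: max(1033/310, 4.5/0.2) = 22.5 servings → $11.25.
oats + edamame with both tight: 0.2598 servings and 1.64 servings → $2.04.
oats + kale with both tight: 0.05633 servings and 3.948 servings → $4.18.
oats + carrots with both tight: 1.431 servings and 2.464 servings → $2.09.
edamame + kale: the both-tight solution has a negative serving — not a feasible corner.
edamame + carrots with both targets exact would need a negative amount; discard.
kale + carrots: the both-tight solution has a negative serving — not a feasible corner.
So the least-cost plan costs $2.04.

$2.04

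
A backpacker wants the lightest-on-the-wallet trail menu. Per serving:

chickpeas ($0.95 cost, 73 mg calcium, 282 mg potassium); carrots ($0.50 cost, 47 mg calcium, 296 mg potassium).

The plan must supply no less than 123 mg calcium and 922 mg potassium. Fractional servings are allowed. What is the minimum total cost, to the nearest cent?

$1.56

chickpeas only: max(123/73, 922/282) = 3.27 servings → $3.11.
carrots only: max(123/47, 922/296) = 3.115 servings → $1.56.
chickpeas + carrots: the both-tight solution has a negative serving — not a feasible corner.
The minimum over all feasible corners is $1.56.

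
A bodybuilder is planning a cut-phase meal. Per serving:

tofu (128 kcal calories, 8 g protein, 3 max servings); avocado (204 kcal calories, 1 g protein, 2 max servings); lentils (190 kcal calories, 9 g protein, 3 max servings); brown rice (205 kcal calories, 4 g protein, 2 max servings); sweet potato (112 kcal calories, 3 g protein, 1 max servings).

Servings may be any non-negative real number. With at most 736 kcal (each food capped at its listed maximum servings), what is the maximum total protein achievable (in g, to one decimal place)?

40.7 g

Protein per kcal: tofu 0.0625, lentils 0.04737, sweet potato 0.02679, brown rice 0.01951, avocado 0.004902.
Take 3 servings of tofu: uses 384 kcal, +24.0 g protein (running total 24.0 g).
Take 1.853 servings of lentils: uses 352 kcal, +16.7 g protein (running total 40.7 g).
Filling greedily by protein-per-kcal is optimal for one linear limit, giving 40.7 g.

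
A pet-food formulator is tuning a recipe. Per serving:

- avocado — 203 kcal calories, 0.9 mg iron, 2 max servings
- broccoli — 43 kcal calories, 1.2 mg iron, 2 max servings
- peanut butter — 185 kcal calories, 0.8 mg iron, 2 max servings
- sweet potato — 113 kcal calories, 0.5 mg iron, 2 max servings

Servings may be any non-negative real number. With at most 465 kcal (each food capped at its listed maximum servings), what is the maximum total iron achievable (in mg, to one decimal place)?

4.1 mg

Iron per kcal: broccoli 0.02791, avocado 0.004433, sweet potato 0.004425, peanut butter 0.004324.
Take 2 servings of broccoli: uses 86 kcal, +2.4 mg iron (running total 2.4 mg).
Take 1.867 servings of avocado: uses 379 kcal, +1.7 mg iron (running total 4.1 mg).
Greedy by best ratio exhausts the calories allowance optimally: 4.1 mg.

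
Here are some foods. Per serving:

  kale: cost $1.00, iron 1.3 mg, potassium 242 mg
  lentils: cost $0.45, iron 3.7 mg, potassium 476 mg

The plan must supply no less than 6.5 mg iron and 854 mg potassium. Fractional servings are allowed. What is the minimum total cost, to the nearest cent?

For a min-cost LP with two ≥-constraints, a basic feasible solution has at most two positive variables.
kale only: max(6.5/1.3, 854/242) = 5 servings → $5.00.
lentils only: max(6.5/3.7, 854/476) = 1.794 servings → $0.81.
kale + lentils with both tight: 0.2379 servings and 1.673 servings → $0.99.
Cheapest feasible corner: $0.81.

$0.81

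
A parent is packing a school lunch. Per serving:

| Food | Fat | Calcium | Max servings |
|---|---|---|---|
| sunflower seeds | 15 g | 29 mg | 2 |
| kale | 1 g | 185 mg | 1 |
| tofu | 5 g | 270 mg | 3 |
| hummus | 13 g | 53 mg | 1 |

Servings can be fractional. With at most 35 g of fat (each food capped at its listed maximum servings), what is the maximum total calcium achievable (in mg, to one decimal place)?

1059.6 mg

Calcium per g fat: kale 185, tofu 54, hummus 4.077, sunflower seeds 1.933.
Take 1 serving of kale: uses 1 g fat, +185.0 mg calcium (running total 185.0 mg).
Take 3 servings of tofu: uses 15 g fat, +810.0 mg calcium (running total 995.0 mg).
Take 1 serving of hummus: uses 13 g fat, +53.0 mg calcium (running total 1048.0 mg).
Take 0.4 servings of sunflower seeds: uses 6 g fat, +11.6 mg calcium (running total 1059.6 mg).
Greedy by best ratio exhausts the fat allowance optimally: 1059.6 mg.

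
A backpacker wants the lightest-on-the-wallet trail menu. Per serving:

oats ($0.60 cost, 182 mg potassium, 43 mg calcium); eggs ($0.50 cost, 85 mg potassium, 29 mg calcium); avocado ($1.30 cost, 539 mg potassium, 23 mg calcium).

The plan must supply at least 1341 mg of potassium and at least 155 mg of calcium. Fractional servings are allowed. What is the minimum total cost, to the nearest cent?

Two binding constraints pin down two serving amounts, so the optimal mix uses at most two foods. The candidates are each food alone (scaled to the tighter of potassium/calcium) and each pair with both constraints tight.
oats only: max(1341/182, 155/43) = 7.368 servings → $4.42.
eggs only: max(1341/85, 155/29) = 15.78 servings → $7.89.
avocado only: max(1341/539, 155/23) = 6.739 servings → $8.76.
oats + eggs with both targets exact would need a negative amount; discard.
oats + avocado with both tight: 2.775 servings and 1.551 servings → $3.68.
eggs + avocado with both tight: 3.854 servings and 1.88 servings → $4.37.
So the least-cost plan costs $3.68.

$3.68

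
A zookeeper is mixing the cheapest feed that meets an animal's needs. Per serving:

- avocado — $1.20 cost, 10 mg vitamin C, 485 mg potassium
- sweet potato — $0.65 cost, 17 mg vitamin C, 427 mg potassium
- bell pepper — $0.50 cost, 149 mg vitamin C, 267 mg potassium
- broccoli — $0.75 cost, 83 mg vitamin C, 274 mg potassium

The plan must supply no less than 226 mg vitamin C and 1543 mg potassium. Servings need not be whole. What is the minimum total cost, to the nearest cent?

A basic optimal solution has at most two foods positive. Try each food alone and each pair with both targets met exactly.
avocado only: max(226/10, 1543/485) = 22.6 servings → $27.12.
sweet potato only: max(226/17, 1543/427) = 13.29 servings → $8.64.
bell pepper only: max(226/149, 1543/267) = 5.779 servings → $2.89.
broccoli only: max(226/83, 1543/274) = 5.631 servings → $4.22.
avocado + sweet potato with both targets exact would need a negative amount; discard.
avocado + bell pepper with both tight: 2.436 servings and 1.353 servings → $3.60.
avocado + broccoli with both tight: 1.763 servings and 2.51 servings → $4.00.
sweet potato + bell pepper with both tight: 2.87 servings and 1.189 servings → $2.46.
sweet potato + broccoli with both tight: 2.149 servings and 2.283 servings → $3.11.
bell pepper + broccoli with both targets exact would need a negative amount; discard.
So the least-cost plan costs $2.46.

$2.46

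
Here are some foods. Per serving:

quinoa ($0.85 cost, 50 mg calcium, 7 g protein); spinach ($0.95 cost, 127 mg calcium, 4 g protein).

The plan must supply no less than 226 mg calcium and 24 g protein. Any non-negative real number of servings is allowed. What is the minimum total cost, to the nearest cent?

quinoa only: max(226/50, 24/7) = 4.52 servings → $3.84.
spinach only: max(226/127, 24/4) = 6 servings → $5.70.
quinoa + spinach with both tight: 3.112 servings and 0.5544 servings → $3.17.
Cheapest feasible corner: $3.17.

$3.17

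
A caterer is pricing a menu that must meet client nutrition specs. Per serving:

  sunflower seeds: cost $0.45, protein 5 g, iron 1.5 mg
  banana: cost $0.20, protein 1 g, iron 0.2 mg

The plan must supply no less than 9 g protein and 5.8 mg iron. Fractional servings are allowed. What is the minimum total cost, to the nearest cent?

At the optimum either one food covers both requirements or two foods hit both targets exactly; no other combination can be cheaper.
sunflower seeds only: max(9/5, 5.8/1.5) = 3.867 servings → $1.74.
banana only: max(9/1, 5.8/0.2) = 29 servings → $5.80.
sunflower seeds + banana: the both-tight solution has a negative serving — not a feasible corner.
The minimum over all feasible corners is $1.74.

$1.74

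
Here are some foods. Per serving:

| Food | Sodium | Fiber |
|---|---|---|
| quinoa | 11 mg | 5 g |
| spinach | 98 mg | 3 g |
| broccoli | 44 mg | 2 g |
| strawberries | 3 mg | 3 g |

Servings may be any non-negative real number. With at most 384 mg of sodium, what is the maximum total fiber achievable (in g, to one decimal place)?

384.0 g

Fiber per mg sodium: strawberries 1, quinoa 0.4545, broccoli 0.04545, spinach 0.03061.
With no serving limits, spend the whole sodium allowance on strawberries: 384 mg / 3 mg × 3 g = 384.0 g.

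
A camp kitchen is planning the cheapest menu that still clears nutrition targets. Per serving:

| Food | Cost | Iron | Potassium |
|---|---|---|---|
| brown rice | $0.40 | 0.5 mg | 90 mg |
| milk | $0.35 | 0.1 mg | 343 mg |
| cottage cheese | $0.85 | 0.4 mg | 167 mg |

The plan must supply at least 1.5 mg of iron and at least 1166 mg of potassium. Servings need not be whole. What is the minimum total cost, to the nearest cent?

$1.94

A basic optimal solution has at most two foods positive. Try each food alone and each pair with both targets met exactly.
brown rice only: max(1.5/0.5, 1166/90) = 12.96 servings → $5.18.
milk only: max(1.5/0.1, 1166/343) = 15 servings → $5.25.
cottage cheese only: max(1.5/0.4, 1166/167) = 6.982 servings → $5.93.
brown rice + milk with both tight: 2.449 servings and 2.757 servings → $1.94.
brown rice + cottage cheese with both targets exact would need a negative amount; discard.
milk + cottage cheese with both tight: 1.792 servings and 3.302 servings → $3.43.
Cheapest feasible corner: $1.94.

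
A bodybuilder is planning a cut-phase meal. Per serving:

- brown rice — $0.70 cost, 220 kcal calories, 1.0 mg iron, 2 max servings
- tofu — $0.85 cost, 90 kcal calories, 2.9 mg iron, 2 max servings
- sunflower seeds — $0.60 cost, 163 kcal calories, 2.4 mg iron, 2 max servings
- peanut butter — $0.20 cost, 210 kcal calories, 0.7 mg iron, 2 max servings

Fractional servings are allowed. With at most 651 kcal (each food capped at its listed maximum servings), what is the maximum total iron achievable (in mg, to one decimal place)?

11.3 mg

Iron per kcal: tofu 0.03222, sunflower seeds 0.01472, brown rice 0.004545, peanut butter 0.003333.
Take 2 servings of tofu: uses 180 kcal, +5.8 mg iron (running total 5.8 mg).
Take 2 servings of sunflower seeds: uses 326 kcal, +4.8 mg iron (running total 10.6 mg).
Take 0.6591 servings of brown rice: uses 145 kcal, +0.7 mg iron (running total 11.3 mg).
Greedy by best ratio exhausts the calories allowance optimally: 11.3 mg.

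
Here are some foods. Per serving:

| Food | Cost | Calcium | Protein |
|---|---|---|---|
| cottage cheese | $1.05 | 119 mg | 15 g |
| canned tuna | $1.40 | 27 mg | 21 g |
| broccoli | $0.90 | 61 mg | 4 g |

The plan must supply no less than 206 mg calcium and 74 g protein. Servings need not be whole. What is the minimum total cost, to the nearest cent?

Compare the cost at each extreme point of the feasible region.
cottage cheese only: max(206/119, 74/15) = 4.933 servings → $5.18.
canned tuna only: max(206/27, 74/21) = 7.63 servings → $10.68.
broccoli only: max(206/61, 74/4) = 18.5 servings → $16.65.
cottage cheese + canned tuna with both tight: 1.112 servings and 2.73 servings → $4.99.
cottage cheese + broccoli with both targets exact would need a negative amount; discard.
canned tuna + broccoli with both tight: 3.146 servings and 1.985 servings → $6.19.
Cheapest feasible corner: $4.99.

$4.99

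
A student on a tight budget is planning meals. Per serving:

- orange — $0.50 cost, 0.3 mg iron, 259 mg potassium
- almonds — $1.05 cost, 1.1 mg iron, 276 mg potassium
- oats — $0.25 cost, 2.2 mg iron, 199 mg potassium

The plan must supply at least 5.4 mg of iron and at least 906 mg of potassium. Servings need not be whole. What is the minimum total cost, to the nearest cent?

$1.14

Two binding constraints pin down two serving amounts, so the optimal mix uses at most two foods. The candidates are each food alone (scaled to the tighter of iron/potassium) and each pair with both constraints tight.
orange only: max(5.4/0.3, 906/259) = 18 servings → $9.00.
almonds only: max(5.4/1.1, 906/276) = 4.909 servings → $5.15.
oats only: max(5.4/2.2, 906/199) = 4.553 servings → $1.14.
orange + almonds: the both-tight solution has a negative serving — not a feasible corner.
orange + oats with both tight: 1.801 servings and 2.209 servings → $1.45.
almonds + oats with both tight: 2.366 servings and 1.272 servings → $2.80.
So the least-cost plan costs $1.14.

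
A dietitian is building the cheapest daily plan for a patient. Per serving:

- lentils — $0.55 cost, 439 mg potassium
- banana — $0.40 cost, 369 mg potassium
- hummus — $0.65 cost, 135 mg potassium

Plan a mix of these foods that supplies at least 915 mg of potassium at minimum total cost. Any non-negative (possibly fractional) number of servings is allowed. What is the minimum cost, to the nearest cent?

$0.99

Cost per mg of potassium: banana $0.0011, lentils $0.0013, hummus $0.0048.
With no serving limits, use only banana: 915 mg / 369 mg = 2.48 servings × $0.40 = $0.99.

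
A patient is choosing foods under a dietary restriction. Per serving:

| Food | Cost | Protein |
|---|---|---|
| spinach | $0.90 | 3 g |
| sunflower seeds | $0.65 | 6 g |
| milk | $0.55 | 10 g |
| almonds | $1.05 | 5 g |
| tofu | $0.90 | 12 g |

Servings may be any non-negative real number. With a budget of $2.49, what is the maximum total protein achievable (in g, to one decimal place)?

Protein per dollar: milk 18.18, tofu 13.33, sunflower seeds 9.231, almonds 4.762, spinach 3.333.
With no serving limits, spend the whole cost allowance on milk: $2.49 / $0.55 × 10 g = 45.3 g.

45.3 g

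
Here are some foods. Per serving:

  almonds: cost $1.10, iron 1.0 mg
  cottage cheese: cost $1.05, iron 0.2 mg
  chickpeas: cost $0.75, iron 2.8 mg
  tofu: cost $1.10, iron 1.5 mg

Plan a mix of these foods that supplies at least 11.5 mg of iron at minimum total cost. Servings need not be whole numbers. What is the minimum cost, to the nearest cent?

$3.08

Cost per mg of iron: chickpeas $0.2679, tofu $0.7333, almonds $1.1000, cottage cheese $5.2500.
With no serving limits, use only chickpeas: 11.5 mg / 2.8 mg = 4.107 servings × $0.75 = $3.08.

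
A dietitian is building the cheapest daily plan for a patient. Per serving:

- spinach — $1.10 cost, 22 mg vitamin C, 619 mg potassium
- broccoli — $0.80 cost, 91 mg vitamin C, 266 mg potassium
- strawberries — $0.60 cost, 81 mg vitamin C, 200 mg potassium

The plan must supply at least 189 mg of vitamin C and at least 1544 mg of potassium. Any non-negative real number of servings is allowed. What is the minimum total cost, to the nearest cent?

spinach only: max(189/22, 1544/619) = 8.591 servings → $9.45.
broccoli only: max(189/91, 1544/266) = 5.805 servings → $4.64.
strawberries only: max(189/81, 1544/200) = 7.72 servings → $4.63.
spinach + broccoli with both tight: 1.788 servings and 1.645 servings → $3.28.
spinach + strawberries with both tight: 1.908 servings and 1.815 servings → $3.19.
broccoli + strawberries: the both-tight solution has a negative serving — not a feasible corner.
The minimum over all feasible corners is $3.19.

$3.19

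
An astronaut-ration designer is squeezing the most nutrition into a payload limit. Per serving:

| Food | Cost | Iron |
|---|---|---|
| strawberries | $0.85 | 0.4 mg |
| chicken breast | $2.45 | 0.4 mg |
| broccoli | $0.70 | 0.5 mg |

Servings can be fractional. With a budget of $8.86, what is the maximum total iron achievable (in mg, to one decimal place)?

6.3 mg

Iron per dollar: broccoli 0.7143, strawberries 0.4706, chicken breast 0.1633.
With no serving limits, spend the whole cost allowance on broccoli: $8.86 / $0.70 × 0.5 mg = 6.3 mg.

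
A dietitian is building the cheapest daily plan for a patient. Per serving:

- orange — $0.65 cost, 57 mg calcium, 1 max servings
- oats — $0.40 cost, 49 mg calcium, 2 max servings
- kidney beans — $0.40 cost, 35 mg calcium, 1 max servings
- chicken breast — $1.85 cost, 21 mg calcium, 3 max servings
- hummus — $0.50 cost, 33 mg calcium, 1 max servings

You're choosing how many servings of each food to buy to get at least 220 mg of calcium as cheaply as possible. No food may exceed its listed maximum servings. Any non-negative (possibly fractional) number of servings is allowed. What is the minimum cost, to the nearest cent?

$2.30

Cost per mg of calcium: oats $0.0082, orange $0.0114, kidney beans $0.0114, hummus $0.0152, chicken breast $0.0881.
Take 2 servings of oats: +98.0 mg calcium for $0.80 (total $0.80, still need 122.0 mg).
Take 1 serving of orange: +57.0 mg calcium for $0.65 (total $1.45, still need 65.0 mg).
Take 1 serving of kidney beans: +35.0 mg calcium for $0.40 (total $1.85, still need 30.0 mg).
Take 0.9091 servings of hummus: +30.0 mg calcium for $0.45 (total $2.30, still need 0.0 mg).
Greedy by cheapest-per-mg is optimal for a single linear constraint, so the minimum cost is $2.30.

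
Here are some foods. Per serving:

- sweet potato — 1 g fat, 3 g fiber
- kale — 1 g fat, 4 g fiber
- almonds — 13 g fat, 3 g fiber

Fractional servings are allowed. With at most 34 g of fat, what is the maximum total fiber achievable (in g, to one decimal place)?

Fiber per g fat: kale 4, sweet potato 3, almonds 0.2308.
With no serving limits, spend the whole fat allowance on kale: 34 g / 1 g × 4 g = 136.0 g.

136.0 g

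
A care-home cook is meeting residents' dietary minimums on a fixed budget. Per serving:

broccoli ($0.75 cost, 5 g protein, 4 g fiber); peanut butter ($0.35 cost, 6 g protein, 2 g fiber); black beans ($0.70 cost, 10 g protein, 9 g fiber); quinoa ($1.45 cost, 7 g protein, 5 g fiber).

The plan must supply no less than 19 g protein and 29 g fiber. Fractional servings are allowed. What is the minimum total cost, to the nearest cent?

$2.26

This is a tiny linear program; its minimum lies at a vertex of the feasible set. List the vertices and price them.
broccoli only: max(19/5, 29/4) = 7.25 servings → $5.44.
peanut butter only: max(19/6, 29/2) = 14.5 servings → $5.08.
black beans only: max(19/10, 29/9) = 3.222 servings → $2.26.
quinoa only: max(19/7, 29/5) = 5.8 servings → $8.41.
broccoli + peanut butter: intersection lies outside the first quadrant.
broccoli + black beans: intersection lies outside the first quadrant.
broccoli + quinoa with both targets exact would need a negative amount; discard.
peanut butter + black beans: intersection lies outside the first quadrant.
peanut butter + quinoa: the both-tight solution has a negative serving — not a feasible corner.
black beans + quinoa: the both-tight solution has a negative serving — not a feasible corner.
Cheapest feasible corner: $2.26.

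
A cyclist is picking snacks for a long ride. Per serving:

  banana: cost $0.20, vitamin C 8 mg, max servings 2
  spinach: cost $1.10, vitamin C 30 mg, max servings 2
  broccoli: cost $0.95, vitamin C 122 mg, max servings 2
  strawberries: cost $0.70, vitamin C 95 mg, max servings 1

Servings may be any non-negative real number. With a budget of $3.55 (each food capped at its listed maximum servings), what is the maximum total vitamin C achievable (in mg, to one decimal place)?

Vitamin C per dollar: strawberries 135.7, broccoli 128.4, banana 40, spinach 27.27.
Take 1 serving of strawberries: spends $0.70, +95.0 mg vitamin C (running total 95.0 mg).
Take 2 servings of broccoli: spends $1.90, +244.0 mg vitamin C (running total 339.0 mg).
Take 2 servings of banana: spends $0.40, +16.0 mg vitamin C (running total 355.0 mg).
Take 0.5 servings of spinach: spends $0.55, +15.0 mg vitamin C (running total 370.0 mg).
Filling greedily by vitamin C-per-dollar is optimal for one linear limit, giving 370.0 mg.

370.0 mg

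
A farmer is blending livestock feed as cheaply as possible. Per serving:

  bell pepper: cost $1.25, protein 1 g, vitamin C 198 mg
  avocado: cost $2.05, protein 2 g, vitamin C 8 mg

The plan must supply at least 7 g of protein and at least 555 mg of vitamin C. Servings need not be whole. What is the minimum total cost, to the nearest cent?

For a min-cost LP with two ≥-constraints, a basic feasible solution has at most two positive variables.
bell pepper only: max(7/1, 555/198) = 7 servings → $8.75.
avocado only: max(7/2, 555/8) = 69.38 servings → $142.22.
bell pepper + avocado with both tight: 2.716 servings and 2.142 servings → $7.79.
So the least-cost plan costs $7.79.

$7.79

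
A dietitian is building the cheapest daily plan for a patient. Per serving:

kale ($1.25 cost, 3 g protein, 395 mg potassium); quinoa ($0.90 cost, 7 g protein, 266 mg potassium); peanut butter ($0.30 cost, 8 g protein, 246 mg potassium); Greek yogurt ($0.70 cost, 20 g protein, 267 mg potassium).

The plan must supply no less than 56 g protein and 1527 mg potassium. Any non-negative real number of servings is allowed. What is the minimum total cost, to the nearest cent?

$2.07

Two binding constraints pin down two serving amounts, so the optimal mix uses at most two foods. The candidates are each food alone (scaled to the tighter of protein/potassium) and each pair with both constraints tight.
kale only: max(56/3, 1527/395) = 18.67 servings → $23.33.
quinoa only: max(56/7, 1527/266) = 8 servings → $7.20.
peanut butter only: max(56/8, 1527/246) = 7 servings → $2.10.
Greek yogurt only: max(56/20, 1527/267) = 5.719 servings → $4.00.
kale + quinoa: the both-tight solution has a negative serving — not a feasible corner.
kale + peanut butter: the both-tight solution has a negative serving — not a feasible corner.
kale + Greek yogurt with both tight: 2.196 servings and 2.471 servings → $4.47.
quinoa + peanut butter: intersection lies outside the first quadrant.
quinoa + Greek yogurt with both tight: 4.517 servings and 1.219 servings → $4.92.
peanut butter + Greek yogurt with both tight: 5.599 servings and 0.5603 servings → $2.07.
The minimum over all feasible corners is $2.07.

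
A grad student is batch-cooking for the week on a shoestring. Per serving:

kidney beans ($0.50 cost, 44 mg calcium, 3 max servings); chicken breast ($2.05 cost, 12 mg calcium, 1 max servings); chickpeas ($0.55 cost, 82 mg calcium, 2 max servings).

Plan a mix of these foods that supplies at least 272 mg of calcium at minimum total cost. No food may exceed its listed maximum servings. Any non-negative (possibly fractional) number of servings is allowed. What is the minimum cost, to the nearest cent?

$2.33

Cost per mg of calcium: chickpeas $0.0067, kidney beans $0.0114, chicken breast $0.1708.
Take 2 servings of chickpeas: +164.0 mg calcium for $1.10 (total $1.10, still need 108.0 mg).
Take 2.455 servings of kidney beans: +108.0 mg calcium for $1.23 (total $2.33, still need 0.0 mg).
Greedy by cheapest-per-mg is optimal for a single linear constraint, so the minimum cost is $2.33.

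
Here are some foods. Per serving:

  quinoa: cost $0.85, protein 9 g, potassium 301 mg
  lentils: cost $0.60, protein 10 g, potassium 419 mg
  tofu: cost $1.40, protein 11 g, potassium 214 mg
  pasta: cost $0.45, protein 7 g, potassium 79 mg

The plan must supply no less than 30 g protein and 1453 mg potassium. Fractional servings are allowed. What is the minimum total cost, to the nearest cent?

$2.08

An LP optimum is at a vertex; with two nutrient constraints at most two foods are used. Check each candidate.
quinoa only: max(30/9, 1453/301) = 4.827 servings → $4.10.
lentils only: max(30/10, 1453/419) = 3.468 servings → $2.08.
tofu only: max(30/11, 1453/214) = 6.79 servings → $9.51.
pasta only: max(30/7, 1453/79) = 18.39 servings → $8.28.
quinoa + lentils: the both-tight solution has a negative serving — not a feasible corner.
quinoa + tofu: intersection lies outside the first quadrant.
quinoa + pasta: the both-tight solution has a negative serving — not a feasible corner.
lentils + tofu: the both-tight solution has a negative serving — not a feasible corner.
lentils + pasta: intersection lies outside the first quadrant.
tofu + pasta: the both-tight solution has a negative serving — not a feasible corner.
So the least-cost plan costs $2.08.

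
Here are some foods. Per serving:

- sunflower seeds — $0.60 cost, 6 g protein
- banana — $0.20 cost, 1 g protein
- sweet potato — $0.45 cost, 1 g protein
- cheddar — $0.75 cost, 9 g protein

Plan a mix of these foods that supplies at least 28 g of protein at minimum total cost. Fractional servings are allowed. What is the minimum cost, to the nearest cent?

$2.33

Cost per g of protein: cheddar $0.0833, sunflower seeds $0.1000, banana $0.2000, sweet potato $0.4500.
With no serving limits, use only cheddar: 28 g / 9 g = 3.111 servings × $0.75 = $2.33.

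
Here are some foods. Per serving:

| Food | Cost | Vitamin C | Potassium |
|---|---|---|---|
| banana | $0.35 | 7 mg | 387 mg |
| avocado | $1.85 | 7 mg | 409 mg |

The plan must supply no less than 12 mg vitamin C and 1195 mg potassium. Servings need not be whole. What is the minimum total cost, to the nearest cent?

Two binding constraints pin down two serving amounts, so the optimal mix uses at most two foods. The candidates are each food alone (scaled to the tighter of vitamin C/potassium) and each pair with both constraints tight.
banana only: max(12/7, 1195/387) = 3.088 servings → $1.08.
avocado only: max(12/7, 1195/409) = 2.922 servings → $5.41.
banana + avocado with both targets exact would need a negative amount; discard.
Cheapest feasible corner: $1.08.

$1.08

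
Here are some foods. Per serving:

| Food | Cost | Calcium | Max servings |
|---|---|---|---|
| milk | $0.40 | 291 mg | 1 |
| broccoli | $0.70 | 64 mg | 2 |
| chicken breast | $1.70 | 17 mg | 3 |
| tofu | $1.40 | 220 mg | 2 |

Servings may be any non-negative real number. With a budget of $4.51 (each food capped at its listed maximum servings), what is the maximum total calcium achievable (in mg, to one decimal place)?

Calcium per dollar: milk 727.5, tofu 157.1, broccoli 91.43, chicken breast 10.
Take 1 serving of milk: spends $0.40, +291.0 mg calcium (running total 291.0 mg).
Take 2 servings of tofu: spends $2.80, +440.0 mg calcium (running total 731.0 mg).
Take 1.871 servings of broccoli: spends $1.31, +119.8 mg calcium (running total 850.8 mg).
Greedy by best ratio exhausts the cost allowance optimally: 850.8 mg.

850.8 mg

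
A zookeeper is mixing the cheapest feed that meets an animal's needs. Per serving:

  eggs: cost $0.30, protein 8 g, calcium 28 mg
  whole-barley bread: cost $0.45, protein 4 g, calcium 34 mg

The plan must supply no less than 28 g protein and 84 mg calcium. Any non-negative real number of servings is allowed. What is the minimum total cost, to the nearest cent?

Two binding constraints pin down two serving amounts, so the optimal mix uses at most two foods. The candidates are each food alone (scaled to the tighter of protein/calcium) and each pair with both constraints tight.
eggs only: max(28/8, 84/28) = 3.5 servings → $1.05.
whole-barley bread only: max(28/4, 84/34) = 7 servings → $3.15.
eggs + whole-barley bread with both targets exact would need a negative amount; discard.
Cheapest feasible corner: $1.05.

$1.05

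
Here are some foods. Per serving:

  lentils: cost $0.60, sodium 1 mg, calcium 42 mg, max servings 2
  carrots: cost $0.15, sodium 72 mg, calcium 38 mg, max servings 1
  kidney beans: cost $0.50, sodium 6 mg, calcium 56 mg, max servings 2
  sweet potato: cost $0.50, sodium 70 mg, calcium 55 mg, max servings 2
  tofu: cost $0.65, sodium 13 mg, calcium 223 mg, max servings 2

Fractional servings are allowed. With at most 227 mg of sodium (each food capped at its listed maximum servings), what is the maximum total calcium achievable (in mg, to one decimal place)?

776.8 mg

Calcium per mg sodium: lentils 42, tofu 17.15, kidney beans 9.333, sweet potato 0.7857, carrots 0.5278.
Take 2 servings of lentils: uses 2 mg sodium, +84.0 mg calcium (running total 84.0 mg).
Take 2 servings of tofu: uses 26 mg sodium, +446.0 mg calcium (running total 530.0 mg).
Take 2 servings of kidney beans: uses 12 mg sodium, +112.0 mg calcium (running total 642.0 mg).
Take 2 servings of sweet potato: uses 140 mg sodium, +110.0 mg calcium (running total 752.0 mg).
Take 0.6528 servings of carrots: uses 47 mg sodium, +24.8 mg calcium (running total 776.8 mg).
Greedy by best ratio exhausts the sodium allowance optimally: 776.8 mg.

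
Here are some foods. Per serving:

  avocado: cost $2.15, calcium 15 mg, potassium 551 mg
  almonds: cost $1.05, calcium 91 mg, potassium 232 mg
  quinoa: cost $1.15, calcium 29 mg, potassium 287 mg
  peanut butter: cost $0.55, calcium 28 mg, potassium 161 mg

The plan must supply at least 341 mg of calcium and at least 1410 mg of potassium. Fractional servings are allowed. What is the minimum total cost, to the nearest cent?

With two linear requirements the optimum uses one or two foods; enumerate the corners.
avocado only: max(341/15, 1410/551) = 22.73 servings → $48.88.
almonds only: max(341/91, 1410/232) = 6.078 servings → $6.38.
quinoa only: max(341/29, 1410/287) = 11.76 servings → $13.52.
peanut butter only: max(341/28, 1410/161) = 12.18 servings → $6.70.
avocado + almonds with both tight: 1.054 servings and 3.573 servings → $6.02.
avocado + quinoa: intersection lies outside the first quadrant.
avocado + peanut butter: the both-tight solution has a negative serving — not a feasible corner.
almonds + quinoa with both tight: 2.939 servings and 2.537 servings → $6.00.
almonds + peanut butter with both tight: 1.891 servings and 6.033 servings → $5.30.
quinoa + peanut butter with both targets exact would need a negative amount; discard.
The minimum over all feasible corners is $5.30.

$5.30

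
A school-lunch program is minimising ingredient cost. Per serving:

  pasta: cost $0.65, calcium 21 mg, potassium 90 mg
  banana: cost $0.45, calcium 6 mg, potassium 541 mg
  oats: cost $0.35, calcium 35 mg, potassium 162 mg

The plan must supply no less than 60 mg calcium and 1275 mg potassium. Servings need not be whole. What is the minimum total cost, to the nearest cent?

Compare the cost at each extreme point of the feasible region.
pasta only: max(60/21, 1275/90) = 14.17 servings → $9.21.
banana only: max(60/6, 1275/541) = 10 servings → $4.50.
oats only: max(60/35, 1275/162) = 7.87 servings → $2.75.
pasta + banana with both tight: 2.293 servings and 1.975 servings → $2.38.
pasta + oats: the both-tight solution has a negative serving — not a feasible corner.
banana + oats with both tight: 1.943 servings and 1.381 servings → $1.36.
Cheapest feasible corner: $1.36.

$1.36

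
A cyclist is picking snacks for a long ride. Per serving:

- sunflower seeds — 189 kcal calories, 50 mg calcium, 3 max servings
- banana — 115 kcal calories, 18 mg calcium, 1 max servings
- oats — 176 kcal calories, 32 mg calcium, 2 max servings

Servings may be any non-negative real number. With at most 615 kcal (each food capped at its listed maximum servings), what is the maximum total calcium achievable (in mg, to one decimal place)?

Calcium per kcal: sunflower seeds 0.2646, oats 0.1818, banana 0.1565.
Take 3 servings of sunflower seeds: uses 567 kcal, +150.0 mg calcium (running total 150.0 mg).
Take 0.2727 servings of oats: uses 48 kcal, +8.7 mg calcium (running total 158.7 mg).
Greedy by best ratio exhausts the calories allowance optimally: 158.7 mg.

158.7 mg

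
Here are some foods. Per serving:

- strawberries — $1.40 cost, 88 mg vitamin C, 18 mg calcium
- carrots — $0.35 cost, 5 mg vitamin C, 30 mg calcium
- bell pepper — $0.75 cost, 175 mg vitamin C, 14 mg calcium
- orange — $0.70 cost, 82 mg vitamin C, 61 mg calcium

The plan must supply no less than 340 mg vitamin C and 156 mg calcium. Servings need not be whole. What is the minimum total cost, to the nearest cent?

$2.28

Minimising a linear cost over {vitamin C ≥ 340, calcium ≥ 156, servings ≥ 0} — the optimum is at a vertex, using one or two foods.
strawberries only: max(340/88, 156/18) = 8.667 servings → $12.13.
carrots only: max(340/5, 156/30) = 68 servings → $23.80.
bell pepper only: max(340/175, 156/14) = 11.14 servings → $8.36.
orange only: max(340/82, 156/61) = 4.146 servings → $2.90.
strawberries + carrots with both tight: 3.694 servings and 2.984 servings → $6.22.
strawberries + bell pepper: the both-tight solution has a negative serving — not a feasible corner.
strawberries + orange with both tight: 2.042 servings and 1.955 servings → $4.23.
carrots + bell pepper with both tight: 4.351 servings and 1.819 servings → $2.89.
carrots + orange with both targets exact would need a negative amount; discard.
bell pepper + orange with both tight: 0.8343 servings and 2.366 servings → $2.28.
So the least-cost plan costs $2.28.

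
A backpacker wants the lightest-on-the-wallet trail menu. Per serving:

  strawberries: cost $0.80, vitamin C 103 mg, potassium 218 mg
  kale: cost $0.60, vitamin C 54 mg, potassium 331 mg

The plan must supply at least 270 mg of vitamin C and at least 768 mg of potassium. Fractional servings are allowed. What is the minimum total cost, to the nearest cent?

With two linear requirements the optimum uses one or two foods; enumerate the corners.
strawberries only: max(270/103, 768/218) = 3.523 servings → $2.82.
kale only: max(270/54, 768/331) = 5 servings → $3.00.
strawberries + kale with both tight: 2.146 servings and 0.9069 servings → $2.26.
Cheapest feasible corner: $2.26.

$2.26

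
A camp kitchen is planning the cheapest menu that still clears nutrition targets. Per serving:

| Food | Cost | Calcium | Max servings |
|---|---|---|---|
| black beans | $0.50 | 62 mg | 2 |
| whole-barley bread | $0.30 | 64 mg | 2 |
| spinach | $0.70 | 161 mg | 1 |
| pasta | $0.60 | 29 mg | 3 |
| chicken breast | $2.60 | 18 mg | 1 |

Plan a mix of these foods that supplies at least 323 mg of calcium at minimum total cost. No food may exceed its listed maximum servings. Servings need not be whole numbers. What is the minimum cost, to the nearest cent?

Cost per mg of calcium: spinach $0.0043, whole-barley bread $0.0047, black beans $0.0081, pasta $0.0207, chicken breast $0.1444.
Take 1 serving of spinach: +161.0 mg calcium for $0.70 (total $0.70, still need 162.0 mg).
Take 2 servings of whole-barley bread: +128.0 mg calcium for $0.60 (total $1.30, still need 34.0 mg).
Take 0.5484 servings of black beans: +34.0 mg calcium for $0.27 (total $1.57, still need 0.0 mg).
Filling from the cheapest source first is optimal under one linear minimum: $1.57.

$1.57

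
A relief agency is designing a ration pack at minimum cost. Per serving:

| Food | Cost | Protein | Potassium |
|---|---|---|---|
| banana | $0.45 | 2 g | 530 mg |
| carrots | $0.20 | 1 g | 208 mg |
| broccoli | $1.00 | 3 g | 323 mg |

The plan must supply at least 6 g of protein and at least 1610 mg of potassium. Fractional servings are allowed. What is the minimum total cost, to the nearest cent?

At the optimum either one food covers both requirements or two foods hit both targets exactly; no other combination can be cheaper.
banana only: max(6/2, 1610/530) = 3.038 servings → $1.37.
carrots only: max(6/1, 1610/208) = 7.74 servings → $1.55.
broccoli only: max(6/3, 1610/323) = 4.985 servings → $4.98.
banana + carrots: the both-tight solution has a negative serving — not a feasible corner.
banana + broccoli with both targets exact would need a negative amount; discard.
carrots + broccoli: the both-tight solution has a negative serving — not a feasible corner.
The minimum over all feasible corners is $1.37.

$1.37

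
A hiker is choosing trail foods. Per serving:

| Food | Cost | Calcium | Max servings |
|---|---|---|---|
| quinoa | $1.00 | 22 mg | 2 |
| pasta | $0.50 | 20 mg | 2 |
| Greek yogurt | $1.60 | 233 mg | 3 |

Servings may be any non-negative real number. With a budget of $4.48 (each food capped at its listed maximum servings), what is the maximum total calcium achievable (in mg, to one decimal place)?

652.4 mg

Calcium per dollar: Greek yogurt 145.6, pasta 40, quinoa 22.
Take 2.8 servings of Greek yogurt: spends $4.48, +652.4 mg calcium (running total 652.4 mg).
Greedy by best ratio exhausts the cost allowance optimally: 652.4 mg.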